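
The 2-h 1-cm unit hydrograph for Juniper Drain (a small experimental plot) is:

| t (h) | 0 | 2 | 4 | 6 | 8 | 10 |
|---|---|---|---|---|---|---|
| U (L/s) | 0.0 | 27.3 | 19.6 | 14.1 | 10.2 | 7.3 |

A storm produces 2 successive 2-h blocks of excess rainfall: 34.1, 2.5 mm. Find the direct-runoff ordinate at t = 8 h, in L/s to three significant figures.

Q ≈ 38.3 L/s

By discrete convolution, Q_j = Σ (P_i / 10 mm) · U_{j−i}.
At t = 8 h (j=4): Q = (34.1/10)·10.2 + (2.5/10)·14.1 = 38.3 L/s.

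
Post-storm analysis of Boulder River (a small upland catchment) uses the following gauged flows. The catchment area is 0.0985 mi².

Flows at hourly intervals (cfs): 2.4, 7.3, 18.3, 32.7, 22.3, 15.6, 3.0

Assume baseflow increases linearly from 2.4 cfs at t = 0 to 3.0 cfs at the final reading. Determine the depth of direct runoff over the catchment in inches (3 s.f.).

Direct runoff: 0.00, 4.80, 15.70, 30.00, 19.50, 12.70, 0.00 cfs; ΣQ_DR = 82.70 cfs.
V = ΣQ_DR · Δt = 82.70 × 3600 s = 2.977 × 10^5 ft³.
Over A = 0.0985 mi², depth = V / A = 1.30 in.

d ≈ 1.30 in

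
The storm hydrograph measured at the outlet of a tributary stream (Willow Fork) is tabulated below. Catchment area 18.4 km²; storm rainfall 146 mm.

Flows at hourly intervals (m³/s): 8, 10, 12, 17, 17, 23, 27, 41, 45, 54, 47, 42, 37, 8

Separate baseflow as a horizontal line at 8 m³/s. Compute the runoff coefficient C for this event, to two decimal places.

C ≈ 0.37

ΣQ_DR = 276.0 m³/s; V = ΣQ_DR·Δt = 9.936 × 10^5 m³.
Runoff depth d = V / A = 54.00 mm.
C = d / P = 54.00 / 146 = 0.37.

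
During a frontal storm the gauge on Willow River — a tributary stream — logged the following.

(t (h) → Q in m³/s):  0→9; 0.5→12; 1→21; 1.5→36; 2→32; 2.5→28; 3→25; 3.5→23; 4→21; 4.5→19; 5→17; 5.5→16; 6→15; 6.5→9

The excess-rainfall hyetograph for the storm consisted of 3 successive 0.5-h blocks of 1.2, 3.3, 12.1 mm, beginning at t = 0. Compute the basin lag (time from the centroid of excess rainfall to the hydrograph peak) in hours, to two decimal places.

t_L ≈ 0.42 h

Centroid of excess rainfall: t_c = Σ P_i·t̄_i / ΣP_i = 1.0783 h (block centres at 0.25, 0.75, 1.25 h).
Hydrograph peak occurs at t = 1.5 h, so basin lag t_L = 1.5 − 1.0783 = 0.42 h.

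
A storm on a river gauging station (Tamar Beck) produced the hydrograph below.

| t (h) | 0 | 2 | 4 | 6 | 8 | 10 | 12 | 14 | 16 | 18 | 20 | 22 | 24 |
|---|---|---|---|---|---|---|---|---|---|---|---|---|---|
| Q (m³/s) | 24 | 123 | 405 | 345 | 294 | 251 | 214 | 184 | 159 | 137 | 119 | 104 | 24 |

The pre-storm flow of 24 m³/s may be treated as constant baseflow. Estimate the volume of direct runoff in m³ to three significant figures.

Direct-runoff ordinates (Q − Q_b): 0.0, 99.0, 381.0, 321.0, 270.0, 227.0, 190.0, 160.0, 135.0, 113.0, 95.0, 80.0, 0.0 m³/s.
ΣQ_DR = 2071 m³/s.
With Δt = 2 h = 7200 s, V = ΣQ_DR · Δt = 2071 × 7200 = 1.49 × 10^7 m³.

V ≈ 1.49 × 10^7 m³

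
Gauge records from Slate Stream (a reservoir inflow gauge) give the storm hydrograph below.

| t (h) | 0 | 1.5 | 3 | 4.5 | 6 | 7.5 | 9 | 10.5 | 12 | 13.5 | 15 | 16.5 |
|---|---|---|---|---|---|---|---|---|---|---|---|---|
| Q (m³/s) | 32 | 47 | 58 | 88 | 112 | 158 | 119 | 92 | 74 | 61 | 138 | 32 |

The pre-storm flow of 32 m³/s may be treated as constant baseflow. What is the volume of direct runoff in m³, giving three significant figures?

Direct-runoff ordinates (Q − Q_b): 0.0, 15.0, 26.0, 56.0, 80.0, 126.0, 87.0, 60.0, 42.0, 29.0, 106.0, 0.0 m³/s.
ΣQ_DR = 627.0 m³/s.
With Δt = 1.5 h = 5400 s, V = ΣQ_DR · Δt = 627.0 × 5400 = 3.39 × 10^6 m³.

V ≈ 3.39 × 10^6 m³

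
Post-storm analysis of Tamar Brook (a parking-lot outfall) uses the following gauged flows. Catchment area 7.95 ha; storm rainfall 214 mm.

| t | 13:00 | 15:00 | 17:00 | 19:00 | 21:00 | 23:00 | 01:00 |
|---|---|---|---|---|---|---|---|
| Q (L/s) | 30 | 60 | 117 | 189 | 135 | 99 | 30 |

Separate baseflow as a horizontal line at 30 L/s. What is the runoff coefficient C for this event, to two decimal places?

C ≈ 0.19

ΣQ_DR = 450.0 L/s; V = ΣQ_DR·Δt = 3.240 × 10^6 L.
Runoff depth d = V / A = 40.75 mm.
C = d / P = 40.75 / 214 = 0.19.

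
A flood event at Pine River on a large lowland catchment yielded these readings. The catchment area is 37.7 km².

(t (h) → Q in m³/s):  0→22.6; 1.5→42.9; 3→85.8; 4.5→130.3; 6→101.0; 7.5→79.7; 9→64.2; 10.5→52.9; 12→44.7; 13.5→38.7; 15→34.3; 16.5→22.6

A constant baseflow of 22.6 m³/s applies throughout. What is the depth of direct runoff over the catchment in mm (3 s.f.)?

Direct runoff: 0.0, 20.3, 63.2, 107.7, 78.4, 57.1, 41.6, 30.3, 22.1, 16.1, 11.7, 0.0 m³/s; ΣQ_DR = 448.5 m³/s.
V = ΣQ_DR · Δt = 448.5 × 5400 s = 2.422 × 10^6 m³.
Over A = 37.7 km², depth = V / A = 64.2 mm.

d ≈ 64.2 mm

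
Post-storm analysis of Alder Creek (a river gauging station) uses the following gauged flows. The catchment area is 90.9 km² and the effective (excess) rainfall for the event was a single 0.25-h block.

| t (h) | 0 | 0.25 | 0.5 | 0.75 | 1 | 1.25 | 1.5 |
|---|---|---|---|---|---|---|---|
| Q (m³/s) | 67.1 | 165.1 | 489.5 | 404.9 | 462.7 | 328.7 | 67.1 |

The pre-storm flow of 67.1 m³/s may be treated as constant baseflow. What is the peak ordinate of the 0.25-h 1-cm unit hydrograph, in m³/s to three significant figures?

Direct runoff: 0.0, 98.0, 422.4, 337.8, 395.6, 261.6, 0.0 m³/s; ΣQ_DR = 1515 m³/s, peak = 422.4 m³/s.
Runoff depth d = ΣQ_DR·Δt / A = 1515 × 900 / (90.9 km²) = 15.00 mm.
The 1-cm UH is the DRH scaled by (10 mm)/d, so U_p = 422.4 × 10/15.00 = 282 m³/s.

U_p ≈ 282 m³/s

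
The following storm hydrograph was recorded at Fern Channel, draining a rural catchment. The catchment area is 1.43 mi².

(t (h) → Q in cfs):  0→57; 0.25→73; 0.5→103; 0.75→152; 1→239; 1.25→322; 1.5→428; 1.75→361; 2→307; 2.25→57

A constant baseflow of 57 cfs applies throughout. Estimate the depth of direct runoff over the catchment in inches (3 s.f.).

d ≈ 0.414 in

Direct runoff: 0.0, 16.0, 46.0, 95.0, 182.0, 265.0, 371.0, 304.0, 250.0, 0.0 cfs; ΣQ_DR = 1529 cfs.
V = ΣQ_DR · Δt = 1529 × 900 s = 1.376 × 10^6 ft³.
Over A = 1.43 mi², depth = V / A = 0.414 in.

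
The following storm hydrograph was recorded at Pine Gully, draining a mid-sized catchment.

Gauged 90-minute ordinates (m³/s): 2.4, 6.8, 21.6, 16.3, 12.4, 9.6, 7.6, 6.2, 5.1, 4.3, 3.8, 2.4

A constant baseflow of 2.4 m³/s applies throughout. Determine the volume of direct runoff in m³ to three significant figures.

Direct-runoff ordinates (Q − Q_b): 0.0, 4.4, 19.2, 13.9, 10.0, 7.2, 5.2, 3.8, 2.7, 1.9, 1.4, 0.0 m³/s.
ΣQ_DR = 69.70 m³/s.
With Δt = 1.5 h = 5400 s, V = ΣQ_DR · Δt = 69.70 × 5400 = 3.76 × 10^5 m³.

V ≈ 3.76 × 10^5 m³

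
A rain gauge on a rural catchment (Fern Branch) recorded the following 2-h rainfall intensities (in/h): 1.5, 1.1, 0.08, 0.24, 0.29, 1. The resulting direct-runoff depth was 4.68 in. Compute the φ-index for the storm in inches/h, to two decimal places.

φ ≈ 0.42 in/h

Only the 3 blocks with intensity above φ contribute runoff: 1.5, 1.1, 1 in/h.
Σ(I−φ)·Δt = d  ⇒  (1.5+1.1+1 − 3φ)·2 = 4.68
φ = (3.600 − 4.68/2) / 3 = 0.42 in/h.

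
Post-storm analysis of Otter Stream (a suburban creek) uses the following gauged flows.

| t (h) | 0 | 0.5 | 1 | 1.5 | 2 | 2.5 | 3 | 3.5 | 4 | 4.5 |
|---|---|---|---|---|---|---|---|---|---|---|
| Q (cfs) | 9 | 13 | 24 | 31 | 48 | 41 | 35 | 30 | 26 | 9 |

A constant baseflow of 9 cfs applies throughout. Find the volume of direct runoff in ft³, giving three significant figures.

V ≈ 3.17 × 10^5 ft³

Direct-runoff ordinates (Q − Q_b): 0.0, 4.0, 15.0, 22.0, 39.0, 32.0, 26.0, 21.0, 17.0, 0.0 cfs.
ΣQ_DR = 176.0 cfs.
With Δt = 0.5 h = 1800 s, V = ΣQ_DR · Δt = 176.0 × 1800 = 3.17 × 10^5 ft³.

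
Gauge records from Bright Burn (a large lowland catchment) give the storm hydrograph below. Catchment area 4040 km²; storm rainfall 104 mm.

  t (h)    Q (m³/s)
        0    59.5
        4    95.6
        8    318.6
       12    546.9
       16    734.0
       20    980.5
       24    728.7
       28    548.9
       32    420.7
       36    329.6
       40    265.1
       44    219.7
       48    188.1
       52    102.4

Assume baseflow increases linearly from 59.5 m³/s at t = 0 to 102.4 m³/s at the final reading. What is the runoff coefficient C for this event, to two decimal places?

ΣQ_DR = 4405 m³/s; V = ΣQ_DR·Δt = 6.343 × 10^7 m³.
Runoff depth d = V / A = 15.70 mm.
C = d / P = 15.70 / 104 = 0.15.

C ≈ 0.15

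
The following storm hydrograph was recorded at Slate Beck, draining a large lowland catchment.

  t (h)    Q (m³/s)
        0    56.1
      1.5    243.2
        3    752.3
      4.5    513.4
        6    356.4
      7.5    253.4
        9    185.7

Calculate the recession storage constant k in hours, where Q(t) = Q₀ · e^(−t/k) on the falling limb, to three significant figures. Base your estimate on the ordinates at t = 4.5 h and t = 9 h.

k ≈ 4.43 h

On the falling limb, Q drops from 513.4 to 185.7 m³/s between t = 4.5 h and t = 9 h (Δt = 4.5 h).
k = −Δt / ln(Q₂/Q₁) = −4.5 / ln(185.7/513.4) = 4.43 h.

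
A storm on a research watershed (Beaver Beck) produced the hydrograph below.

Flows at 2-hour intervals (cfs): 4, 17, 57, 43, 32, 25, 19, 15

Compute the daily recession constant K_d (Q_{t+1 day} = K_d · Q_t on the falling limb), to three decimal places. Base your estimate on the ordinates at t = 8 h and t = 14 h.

Between t = 8 h and t = 14 h the flow falls from 32 to 15 cfs over 3×2 h = 6 h.
Per-interval ratio K = (15/32)^(1/3) = 0.7768; K_d = K^(24/2) = 0.048.

K_d ≈ 0.048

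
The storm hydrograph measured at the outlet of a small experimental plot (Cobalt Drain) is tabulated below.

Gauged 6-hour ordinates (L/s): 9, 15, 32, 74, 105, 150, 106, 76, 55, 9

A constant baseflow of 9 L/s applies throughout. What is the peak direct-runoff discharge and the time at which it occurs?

Subtracting baseflow gives direct-runoff ordinates: 0.0, 6.0, 23.0, 65.0, 96.0, 141.0, 97.0, 67.0, 46.0, 0.0 L/s.
The maximum is 141.0 L/s, occurring at the reading for t = 30 h.

Q_p = 141.0 L/s at t = 30 h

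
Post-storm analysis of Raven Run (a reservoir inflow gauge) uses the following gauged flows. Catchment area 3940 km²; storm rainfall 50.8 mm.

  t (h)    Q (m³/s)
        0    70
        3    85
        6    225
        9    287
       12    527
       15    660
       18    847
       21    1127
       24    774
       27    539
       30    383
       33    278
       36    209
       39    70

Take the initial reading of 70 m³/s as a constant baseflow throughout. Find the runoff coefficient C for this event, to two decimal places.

ΣQ_DR = 5101 m³/s; V = ΣQ_DR·Δt = 5.509 × 10^7 m³.
Runoff depth d = V / A = 13.98 mm.
C = d / P = 13.98 / 50.8 = 0.28.

C ≈ 0.28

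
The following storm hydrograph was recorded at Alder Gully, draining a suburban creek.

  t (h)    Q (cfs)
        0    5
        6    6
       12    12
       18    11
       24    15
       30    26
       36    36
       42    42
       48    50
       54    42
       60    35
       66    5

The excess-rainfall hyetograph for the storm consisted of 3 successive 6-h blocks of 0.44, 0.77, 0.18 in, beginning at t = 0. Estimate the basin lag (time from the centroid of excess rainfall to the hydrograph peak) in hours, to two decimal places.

Centroid of excess rainfall: t_c = Σ P_i·t̄_i / ΣP_i = 7.8777 h (block centres at 3, 9, 15 h).
Hydrograph peak occurs at t = 48 h, so basin lag t_L = 48 − 7.8777 = 40.12 h.

t_L ≈ 40.12 h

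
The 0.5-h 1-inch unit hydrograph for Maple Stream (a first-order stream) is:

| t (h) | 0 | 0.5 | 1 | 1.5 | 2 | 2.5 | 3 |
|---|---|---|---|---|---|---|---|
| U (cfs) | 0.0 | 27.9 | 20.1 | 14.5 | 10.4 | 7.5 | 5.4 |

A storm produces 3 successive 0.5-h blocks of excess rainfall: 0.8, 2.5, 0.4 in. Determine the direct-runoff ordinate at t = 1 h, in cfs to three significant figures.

By discrete convolution, Q_j = Σ (P_i / 1 in) · U_{j−i}.
At t = 1 h (j=2): Q = (0.8/1)·20.1 + (2.5/1)·27.9 + (0.4/1)·0.0 = 85.8 cfs.

Q ≈ 85.8 cfs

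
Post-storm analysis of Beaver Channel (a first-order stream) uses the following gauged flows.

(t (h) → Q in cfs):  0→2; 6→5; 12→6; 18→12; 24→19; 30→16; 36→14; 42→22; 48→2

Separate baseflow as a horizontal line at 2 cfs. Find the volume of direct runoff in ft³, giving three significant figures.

V ≈ 1.73 × 10^6 ft³

Direct-runoff ordinates (Q − Q_b): 0.0, 3.0, 4.0, 10.0, 17.0, 14.0, 12.0, 20.0, 0.0 cfs.
ΣQ_DR = 80.00 cfs.
With Δt = 6 h = 21600 s, V = ΣQ_DR · Δt = 80.00 × 21600 = 1.73 × 10^6 ft³.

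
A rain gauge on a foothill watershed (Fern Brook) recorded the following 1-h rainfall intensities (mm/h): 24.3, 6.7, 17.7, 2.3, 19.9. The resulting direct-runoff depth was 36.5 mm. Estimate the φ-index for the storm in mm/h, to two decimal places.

Only the 3 blocks with intensity above φ contribute runoff: 24.3, 17.7, 19.9 mm/h.
Σ(I−φ)·Δt = d  ⇒  (24.3+17.7+19.9 − 3φ)·1 = 36.5
φ = (61.90 − 36.5/1) / 3 = 8.47 mm/h.

φ ≈ 8.47 mm/h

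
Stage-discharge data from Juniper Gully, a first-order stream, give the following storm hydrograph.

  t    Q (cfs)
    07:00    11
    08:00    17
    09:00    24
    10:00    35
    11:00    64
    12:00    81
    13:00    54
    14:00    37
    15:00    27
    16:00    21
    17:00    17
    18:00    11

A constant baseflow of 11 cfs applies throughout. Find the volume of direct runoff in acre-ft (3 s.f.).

V ≈ 22.1 acre-ft

Direct-runoff ordinates (Q − Q_b): 0.0, 6.0, 13.0, 24.0, 53.0, 70.0, 43.0, 26.0, 16.0, 10.0, 6.0, 0.0 cfs.
ΣQ_DR = 267.0 cfs.
With Δt = 1 h = 3600 s, V = ΣQ_DR · Δt = 267.0 × 3600 = 9.61 × 10^5 ft³ = 22.1 acre-ft.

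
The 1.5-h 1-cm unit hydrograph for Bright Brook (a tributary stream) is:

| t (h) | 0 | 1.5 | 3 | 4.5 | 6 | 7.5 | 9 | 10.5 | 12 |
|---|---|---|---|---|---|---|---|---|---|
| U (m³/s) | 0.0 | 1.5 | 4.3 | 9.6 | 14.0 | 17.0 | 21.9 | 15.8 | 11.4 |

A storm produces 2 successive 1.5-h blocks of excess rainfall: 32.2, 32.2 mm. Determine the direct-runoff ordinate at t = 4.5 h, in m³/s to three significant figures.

By discrete convolution, Q_j = Σ (P_i / 10 mm) · U_{j−i}.
At t = 4.5 h (j=3): Q = (32.2/10)·9.6 + (32.2/10)·4.3 = 44.8 m³/s.

Q ≈ 44.8 m³/s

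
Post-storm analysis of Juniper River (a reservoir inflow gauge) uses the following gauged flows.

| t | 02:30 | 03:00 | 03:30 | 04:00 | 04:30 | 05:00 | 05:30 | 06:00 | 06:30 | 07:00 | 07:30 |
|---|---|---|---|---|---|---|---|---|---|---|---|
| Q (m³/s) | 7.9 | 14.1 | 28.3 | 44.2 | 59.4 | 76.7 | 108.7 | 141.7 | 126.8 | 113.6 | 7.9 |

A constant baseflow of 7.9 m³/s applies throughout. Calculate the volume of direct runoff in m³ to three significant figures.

Direct-runoff ordinates (Q − Q_b): 0.0, 6.2, 20.4, 36.3, 51.5, 68.8, 100.8, 133.8, 118.9, 105.7, 0.0 m³/s.
ΣQ_DR = 642.4 m³/s.
With Δt = 0.5 h = 1800 s, V = ΣQ_DR · Δt = 642.4 × 1800 = 1.16 × 10^6 m³.

V ≈ 1.16 × 10^6 m³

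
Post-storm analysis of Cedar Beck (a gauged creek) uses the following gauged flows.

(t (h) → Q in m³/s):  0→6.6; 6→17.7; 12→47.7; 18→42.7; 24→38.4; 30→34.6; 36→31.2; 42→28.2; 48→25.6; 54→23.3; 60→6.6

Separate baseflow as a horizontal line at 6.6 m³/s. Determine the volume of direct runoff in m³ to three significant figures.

Direct-runoff ordinates (Q − Q_b): 0.0, 11.1, 41.1, 36.1, 31.8, 28.0, 24.6, 21.6, 19.0, 16.7, 0.0 m³/s.
ΣQ_DR = 230.0 m³/s.
With Δt = 6 h = 21600 s, V = ΣQ_DR · Δt = 230.0 × 21600 = 4.97 × 10^6 m³.

V ≈ 4.97 × 10^6 m³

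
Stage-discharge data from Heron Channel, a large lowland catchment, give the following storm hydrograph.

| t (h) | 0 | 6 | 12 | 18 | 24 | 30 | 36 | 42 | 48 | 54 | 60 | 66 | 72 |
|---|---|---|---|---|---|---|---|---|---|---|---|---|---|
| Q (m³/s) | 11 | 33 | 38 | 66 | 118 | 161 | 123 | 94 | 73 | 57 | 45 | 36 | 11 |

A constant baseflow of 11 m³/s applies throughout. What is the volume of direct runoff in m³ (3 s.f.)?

Direct-runoff ordinates (Q − Q_b): 0.0, 22.0, 27.0, 55.0, 107.0, 150.0, 112.0, 83.0, 62.0, 46.0, 34.0, 25.0, 0.0 m³/s.
ΣQ_DR = 723.0 m³/s.
With Δt = 6 h = 21600 s, V = ΣQ_DR · Δt = 723.0 × 21600 = 1.56 × 10^7 m³.

V ≈ 1.56 × 10^7 m³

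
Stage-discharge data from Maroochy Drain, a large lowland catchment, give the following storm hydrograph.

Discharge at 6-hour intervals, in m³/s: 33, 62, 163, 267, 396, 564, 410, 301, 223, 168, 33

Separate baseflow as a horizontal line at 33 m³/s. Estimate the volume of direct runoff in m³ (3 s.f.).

Direct-runoff ordinates (Q − Q_b): 0.0, 29.0, 130.0, 234.0, 363.0, 531.0, 377.0, 268.0, 190.0, 135.0, 0.0 m³/s.
ΣQ_DR = 2257 m³/s.
With Δt = 6 h = 21600 s, V = ΣQ_DR · Δt = 2257 × 21600 = 4.88 × 10^7 m³.

V ≈ 4.88 × 10^7 m³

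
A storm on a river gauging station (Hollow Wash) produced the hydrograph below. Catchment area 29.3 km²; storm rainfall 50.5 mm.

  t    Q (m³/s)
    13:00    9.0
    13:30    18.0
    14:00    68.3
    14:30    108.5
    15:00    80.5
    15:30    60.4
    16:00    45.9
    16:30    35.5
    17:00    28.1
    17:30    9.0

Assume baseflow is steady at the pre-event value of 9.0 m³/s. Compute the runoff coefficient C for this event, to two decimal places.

C ≈ 0.45

ΣQ_DR = 373.2 m³/s; V = ΣQ_DR·Δt = 6.718 × 10^5 m³.
Runoff depth d = V / A = 22.93 mm.
C = d / P = 22.93 / 50.5 = 0.45.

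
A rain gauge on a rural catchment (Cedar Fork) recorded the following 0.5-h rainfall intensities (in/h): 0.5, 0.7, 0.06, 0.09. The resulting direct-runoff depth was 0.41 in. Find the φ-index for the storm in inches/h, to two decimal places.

Only the 2 blocks with intensity above φ contribute runoff: 0.5, 0.7 in/h.
Σ(I−φ)·Δt = d  ⇒  (0.5+0.7 − 2φ)·0.5 = 0.41
φ = (1.200 − 0.41/0.5) / 2 = 0.19 in/h.

φ ≈ 0.19 in/h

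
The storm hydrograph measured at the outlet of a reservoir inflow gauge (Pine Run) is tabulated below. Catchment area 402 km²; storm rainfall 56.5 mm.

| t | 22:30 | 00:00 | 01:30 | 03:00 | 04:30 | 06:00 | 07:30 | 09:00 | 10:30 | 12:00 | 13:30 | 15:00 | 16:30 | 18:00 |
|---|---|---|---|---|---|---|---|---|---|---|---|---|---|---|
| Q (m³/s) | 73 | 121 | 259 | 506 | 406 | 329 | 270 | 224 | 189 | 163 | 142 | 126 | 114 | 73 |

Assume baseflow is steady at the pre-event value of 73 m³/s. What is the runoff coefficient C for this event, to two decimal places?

ΣQ_DR = 1973 m³/s; V = ΣQ_DR·Δt = 1.065 × 10^7 m³.
Runoff depth d = V / A = 26.50 mm.
C = d / P = 26.50 / 56.5 = 0.47.

C ≈ 0.47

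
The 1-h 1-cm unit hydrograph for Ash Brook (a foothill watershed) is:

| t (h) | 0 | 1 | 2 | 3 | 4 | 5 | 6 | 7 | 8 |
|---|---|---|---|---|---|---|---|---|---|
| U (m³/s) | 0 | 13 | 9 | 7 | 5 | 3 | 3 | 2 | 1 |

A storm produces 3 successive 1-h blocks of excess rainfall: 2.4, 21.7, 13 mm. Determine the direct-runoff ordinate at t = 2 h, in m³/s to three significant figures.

By discrete convolution, Q_j = Σ (P_i / 10 mm) · U_{j−i}.
At t = 2 h (j=2): Q = (2.4/10)·9 + (21.7/10)·13 + (13/10)·0 = 30.4 m³/s.

Q ≈ 30.4 m³/s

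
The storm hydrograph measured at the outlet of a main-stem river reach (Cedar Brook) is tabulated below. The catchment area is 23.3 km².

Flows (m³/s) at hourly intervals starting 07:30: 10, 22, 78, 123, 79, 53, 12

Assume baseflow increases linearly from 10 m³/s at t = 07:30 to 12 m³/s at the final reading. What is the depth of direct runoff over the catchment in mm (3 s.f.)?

d ≈ 46.4 mm

Direct runoff: 0.00, 11.67, 67.33, 112.00, 67.67, 41.33, 0.00 m³/s; ΣQ_DR = 300.0 m³/s.
V = ΣQ_DR · Δt = 300.0 × 3600 s = 1.080 × 10^6 m³.
Over A = 23.3 km², depth = V / A = 46.4 mm.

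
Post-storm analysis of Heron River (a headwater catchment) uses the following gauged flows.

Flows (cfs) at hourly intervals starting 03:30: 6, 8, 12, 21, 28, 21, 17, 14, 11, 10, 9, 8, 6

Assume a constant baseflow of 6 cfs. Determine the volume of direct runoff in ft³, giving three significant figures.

V ≈ 3.35 × 10^5 ft³

Direct-runoff ordinates (Q − Q_b): 0.0, 2.0, 6.0, 15.0, 22.0, 15.0, 11.0, 8.0, 5.0, 4.0, 3.0, 2.0, 0.0 cfs.
ΣQ_DR = 93.00 cfs.
With Δt = 1 h = 3600 s, V = ΣQ_DR · Δt = 93.00 × 3600 = 3.35 × 10^5 ft³.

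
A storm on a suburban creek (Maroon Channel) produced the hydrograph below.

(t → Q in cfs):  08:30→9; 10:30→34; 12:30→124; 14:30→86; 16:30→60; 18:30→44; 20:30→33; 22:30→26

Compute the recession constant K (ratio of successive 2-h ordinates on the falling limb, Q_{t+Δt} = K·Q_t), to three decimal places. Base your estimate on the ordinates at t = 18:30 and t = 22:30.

K ≈ 0.769

Using the recession-limb readings at t = 18:30 and t = 22:30: Q falls from 44 to 26 cfs over 2 intervals.
K = (Q₂/Q₁)^(1/2) = (26/44)^(1/2) = 0.769.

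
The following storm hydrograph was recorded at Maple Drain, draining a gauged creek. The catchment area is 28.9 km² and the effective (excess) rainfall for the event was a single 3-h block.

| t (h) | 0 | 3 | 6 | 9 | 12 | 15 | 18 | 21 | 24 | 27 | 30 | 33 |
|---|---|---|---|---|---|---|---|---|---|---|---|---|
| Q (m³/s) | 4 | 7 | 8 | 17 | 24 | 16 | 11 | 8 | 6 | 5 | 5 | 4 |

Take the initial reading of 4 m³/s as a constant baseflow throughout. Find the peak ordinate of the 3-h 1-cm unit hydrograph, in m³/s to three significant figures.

U_p ≈ 7.99 m³/s

Direct runoff: 0.0, 3.0, 4.0, 13.0, 20.0, 12.0, 7.0, 4.0, 2.0, 1.0, 1.0, 0.0 m³/s; ΣQ_DR = 67.00 m³/s, peak = 20.0 m³/s.
Runoff depth d = ΣQ_DR·Δt / A = 67.00 × 10800 / (28.9 km²) = 25.04 mm.
The 1-cm UH is the DRH scaled by (10 mm)/d, so U_p = 20.0 × 10/25.04 = 7.99 m³/s.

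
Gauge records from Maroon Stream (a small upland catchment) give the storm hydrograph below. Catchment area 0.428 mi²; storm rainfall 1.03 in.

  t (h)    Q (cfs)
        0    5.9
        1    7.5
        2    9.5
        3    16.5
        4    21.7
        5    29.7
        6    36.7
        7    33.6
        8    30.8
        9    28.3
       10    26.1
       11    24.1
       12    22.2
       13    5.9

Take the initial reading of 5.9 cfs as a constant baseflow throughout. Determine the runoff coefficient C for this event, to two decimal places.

ΣQ_DR = 215.9 cfs; V = ΣQ_DR·Δt = 7.772 × 10^5 ft³.
Runoff depth d = V / A = 0.7817 in.
C = d / P = 0.7817 / 1.03 = 0.76.

C ≈ 0.76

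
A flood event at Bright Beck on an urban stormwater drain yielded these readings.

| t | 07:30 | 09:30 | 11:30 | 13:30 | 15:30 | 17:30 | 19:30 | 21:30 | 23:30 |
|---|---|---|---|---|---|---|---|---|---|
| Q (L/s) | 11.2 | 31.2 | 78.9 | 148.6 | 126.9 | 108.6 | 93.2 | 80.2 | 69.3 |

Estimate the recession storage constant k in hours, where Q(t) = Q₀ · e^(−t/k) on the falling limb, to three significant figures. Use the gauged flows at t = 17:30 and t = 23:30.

On the falling limb, Q drops from 108.6 to 69.3 L/s between t = 17:30 and t = 23:30 (Δt = 6 h).
k = −Δt / ln(Q₂/Q₁) = −6 / ln(69.3/108.6) = 13.4 h.

k ≈ 13.4 h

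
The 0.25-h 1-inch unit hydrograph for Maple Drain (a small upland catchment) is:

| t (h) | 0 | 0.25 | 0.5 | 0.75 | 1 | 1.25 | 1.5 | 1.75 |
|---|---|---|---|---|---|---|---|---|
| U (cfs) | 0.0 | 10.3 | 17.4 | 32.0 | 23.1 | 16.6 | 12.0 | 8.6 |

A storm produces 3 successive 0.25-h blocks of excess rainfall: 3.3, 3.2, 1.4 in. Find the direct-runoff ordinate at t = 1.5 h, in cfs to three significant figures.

By discrete convolution, Q_j = Σ (P_i / 1 in) · U_{j−i}.
At t = 1.5 h (j=6): Q = (3.3/1)·12.0 + (3.2/1)·16.6 + (1.4/1)·23.1 = 125 cfs.

Q ≈ 125 cfs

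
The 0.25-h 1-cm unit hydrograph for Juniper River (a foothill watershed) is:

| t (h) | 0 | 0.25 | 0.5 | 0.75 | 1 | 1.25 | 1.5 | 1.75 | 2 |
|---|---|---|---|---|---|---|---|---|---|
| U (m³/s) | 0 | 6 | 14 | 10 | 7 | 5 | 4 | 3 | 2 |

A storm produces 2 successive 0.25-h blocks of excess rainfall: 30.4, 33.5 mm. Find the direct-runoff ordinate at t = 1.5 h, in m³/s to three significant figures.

Q ≈ 28.9 m³/s

By discrete convolution, Q_j = Σ (P_i / 10 mm) · U_{j−i}.
At t = 1.5 h (j=6): Q = (30.4/10)·4 + (33.5/10)·5 = 28.9 m³/s.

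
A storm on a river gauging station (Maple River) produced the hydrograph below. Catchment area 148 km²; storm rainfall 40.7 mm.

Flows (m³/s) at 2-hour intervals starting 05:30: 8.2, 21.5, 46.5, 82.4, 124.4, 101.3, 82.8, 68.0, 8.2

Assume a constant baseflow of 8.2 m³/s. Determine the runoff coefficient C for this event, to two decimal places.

ΣQ_DR = 469.5 m³/s; V = ΣQ_DR·Δt = 3.380 × 10^6 m³.
Runoff depth d = V / A = 22.84 mm.
C = d / P = 22.84 / 40.7 = 0.56.

C ≈ 0.56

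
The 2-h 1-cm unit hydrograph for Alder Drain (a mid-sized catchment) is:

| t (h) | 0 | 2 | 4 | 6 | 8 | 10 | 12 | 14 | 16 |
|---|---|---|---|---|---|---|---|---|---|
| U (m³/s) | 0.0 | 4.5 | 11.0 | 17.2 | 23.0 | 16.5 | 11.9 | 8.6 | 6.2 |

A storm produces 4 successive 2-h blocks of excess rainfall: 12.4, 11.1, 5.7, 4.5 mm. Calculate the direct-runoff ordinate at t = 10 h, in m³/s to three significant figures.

Q ≈ 60.7 m³/s

By discrete convolution, Q_j = Σ (P_i / 10 mm) · U_{j−i}.
At t = 10 h (j=5): Q = (12.4/10)·16.5 + (11.1/10)·23.0 + (5.7/10)·17.2 + (4.5/10)·11.0 = 60.7 m³/s.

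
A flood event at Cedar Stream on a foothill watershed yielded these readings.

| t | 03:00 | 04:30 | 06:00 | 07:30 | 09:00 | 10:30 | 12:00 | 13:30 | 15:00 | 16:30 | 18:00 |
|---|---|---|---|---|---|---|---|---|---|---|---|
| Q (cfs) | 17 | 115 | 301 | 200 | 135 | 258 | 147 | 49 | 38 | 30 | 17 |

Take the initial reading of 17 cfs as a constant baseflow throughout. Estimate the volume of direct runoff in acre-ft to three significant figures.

Direct-runoff ordinates (Q − Q_b): 0.0, 98.0, 284.0, 183.0, 118.0, 241.0, 130.0, 32.0, 21.0, 13.0, 0.0 cfs.
ΣQ_DR = 1120 cfs.
With Δt = 1.5 h = 5400 s, V = ΣQ_DR · Δt = 1120 × 5400 = 6.05 × 10^6 ft³ = 139 acre-ft.

V ≈ 139 acre-ft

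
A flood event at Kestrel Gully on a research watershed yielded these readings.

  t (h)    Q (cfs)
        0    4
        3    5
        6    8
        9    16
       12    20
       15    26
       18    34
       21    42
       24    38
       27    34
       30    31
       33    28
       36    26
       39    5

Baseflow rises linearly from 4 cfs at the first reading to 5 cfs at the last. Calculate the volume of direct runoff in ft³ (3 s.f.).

Direct-runoff ordinates (Q − Q_b): 0.00, 0.92, 3.85, 11.77, 15.69, 21.62, 29.54, 37.46, 33.38, 29.31, 26.23, 23.15, 21.08, 0.00 cfs.
ΣQ_DR = 254.0 cfs.
With Δt = 3 h = 10800 s, V = ΣQ_DR · Δt = 254.0 × 10800 = 2.74 × 10^6 ft³.

V ≈ 2.74 × 10^6 ft³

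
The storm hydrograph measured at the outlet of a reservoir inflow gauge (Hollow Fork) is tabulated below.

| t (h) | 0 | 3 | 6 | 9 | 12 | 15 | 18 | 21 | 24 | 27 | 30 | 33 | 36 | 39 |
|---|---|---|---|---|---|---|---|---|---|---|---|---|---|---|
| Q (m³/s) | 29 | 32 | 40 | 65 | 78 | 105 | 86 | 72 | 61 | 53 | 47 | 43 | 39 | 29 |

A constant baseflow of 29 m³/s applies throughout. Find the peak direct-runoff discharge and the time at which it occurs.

Q_p = 76.0 m³/s at t = 15 h

Subtracting baseflow gives direct-runoff ordinates: 0.0, 3.0, 11.0, 36.0, 49.0, 76.0, 57.0, 43.0, 32.0, 24.0, 18.0, 14.0, 10.0, 0.0 m³/s.
The maximum is 76.0 m³/s, occurring at the reading for t = 15 h.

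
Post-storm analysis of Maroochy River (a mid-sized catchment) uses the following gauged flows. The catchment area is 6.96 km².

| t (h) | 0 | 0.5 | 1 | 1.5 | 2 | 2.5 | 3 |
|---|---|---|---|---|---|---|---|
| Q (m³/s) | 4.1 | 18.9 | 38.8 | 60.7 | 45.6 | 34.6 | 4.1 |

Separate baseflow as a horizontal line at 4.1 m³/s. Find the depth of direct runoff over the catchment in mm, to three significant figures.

d ≈ 46.1 mm

Direct runoff: 0.0, 14.8, 34.7, 56.6, 41.5, 30.5, 0.0 m³/s; ΣQ_DR = 178.1 m³/s.
V = ΣQ_DR · Δt = 178.1 × 1800 s = 3.206 × 10^5 m³.
Over A = 6.96 km², depth = V / A = 46.1 mm.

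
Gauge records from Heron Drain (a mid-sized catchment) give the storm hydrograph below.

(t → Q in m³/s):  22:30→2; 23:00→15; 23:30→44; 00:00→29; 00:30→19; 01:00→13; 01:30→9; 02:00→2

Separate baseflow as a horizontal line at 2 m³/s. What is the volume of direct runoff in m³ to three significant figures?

V ≈ 2.11 × 10^5 m³

Direct-runoff ordinates (Q − Q_b): 0.0, 13.0, 42.0, 27.0, 17.0, 11.0, 7.0, 0.0 m³/s.
ΣQ_DR = 117.0 m³/s.
With Δt = 0.5 h = 1800 s, V = ΣQ_DR · Δt = 117.0 × 1800 = 2.11 × 10^5 m³.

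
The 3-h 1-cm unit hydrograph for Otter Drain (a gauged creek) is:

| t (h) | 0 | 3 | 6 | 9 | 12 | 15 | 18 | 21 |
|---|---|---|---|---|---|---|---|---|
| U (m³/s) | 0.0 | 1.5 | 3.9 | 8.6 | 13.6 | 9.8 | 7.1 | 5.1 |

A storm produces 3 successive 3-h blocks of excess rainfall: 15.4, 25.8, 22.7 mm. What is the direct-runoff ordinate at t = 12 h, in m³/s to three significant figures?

Q ≈ 52.0 m³/s

By discrete convolution, Q_j = Σ (P_i / 10 mm) · U_{j−i}.
At t = 12 h (j=4): Q = (15.4/10)·13.6 + (25.8/10)·8.6 + (22.7/10)·3.9 = 52.0 m³/s.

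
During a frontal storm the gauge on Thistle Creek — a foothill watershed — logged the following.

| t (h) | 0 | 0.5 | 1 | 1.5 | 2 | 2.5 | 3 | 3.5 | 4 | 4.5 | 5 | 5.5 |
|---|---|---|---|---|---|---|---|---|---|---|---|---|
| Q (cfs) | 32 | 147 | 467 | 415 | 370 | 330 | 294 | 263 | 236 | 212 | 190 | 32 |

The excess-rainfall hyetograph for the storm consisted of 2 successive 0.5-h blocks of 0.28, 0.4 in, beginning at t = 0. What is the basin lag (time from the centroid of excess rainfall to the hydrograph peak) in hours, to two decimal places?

t_L ≈ 0.46 h

Centroid of excess rainfall: t_c = Σ P_i·t̄_i / ΣP_i = 0.5441 h (block centres at 0.25, 0.75 h).
Hydrograph peak occurs at t = 1 h, so basin lag t_L = 1 − 0.5441 = 0.46 h.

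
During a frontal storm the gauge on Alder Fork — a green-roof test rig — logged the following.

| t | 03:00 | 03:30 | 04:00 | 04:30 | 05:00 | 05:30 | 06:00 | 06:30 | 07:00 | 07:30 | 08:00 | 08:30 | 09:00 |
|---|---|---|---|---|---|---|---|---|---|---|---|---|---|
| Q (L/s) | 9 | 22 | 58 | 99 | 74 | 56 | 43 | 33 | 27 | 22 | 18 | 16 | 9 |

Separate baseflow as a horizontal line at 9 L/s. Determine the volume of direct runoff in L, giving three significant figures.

V ≈ 6.64 × 10^5 L

Direct-runoff ordinates (Q − Q_b): 0.0, 13.0, 49.0, 90.0, 65.0, 47.0, 34.0, 24.0, 18.0, 13.0, 9.0, 7.0, 0.0 L/s.
ΣQ_DR = 369.0 L/s.
With Δt = 0.5 h = 1800 s, V = ΣQ_DR · Δt = 369.0 × 1800 = 6.64 × 10^5 L.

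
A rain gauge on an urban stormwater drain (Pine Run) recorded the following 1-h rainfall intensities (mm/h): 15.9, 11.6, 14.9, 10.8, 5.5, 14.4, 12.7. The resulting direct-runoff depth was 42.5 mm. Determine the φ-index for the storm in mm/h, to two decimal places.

Only the 6 blocks with intensity above φ contribute runoff: 15.9, 11.6, 14.9, 10.8, 14.4, 12.7 mm/h.
Σ(I−φ)·Δt = d  ⇒  (15.9+11.6+14.9+10.8+14.4+12.7 − 6φ)·1 = 42.5
φ = (80.30 − 42.5/1) / 6 = 6.30 mm/h.

φ ≈ 6.30 mm/h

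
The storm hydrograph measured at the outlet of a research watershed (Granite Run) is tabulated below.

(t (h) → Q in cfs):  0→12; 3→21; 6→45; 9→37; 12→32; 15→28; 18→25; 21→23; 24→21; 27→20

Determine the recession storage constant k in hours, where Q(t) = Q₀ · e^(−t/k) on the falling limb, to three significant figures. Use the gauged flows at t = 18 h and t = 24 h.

On the falling limb, Q drops from 25 to 21 cfs between t = 18 h and t = 24 h (Δt = 6 h).
k = −Δt / ln(Q₂/Q₁) = −6 / ln(21/25) = 34.4 h.

k ≈ 34.4 h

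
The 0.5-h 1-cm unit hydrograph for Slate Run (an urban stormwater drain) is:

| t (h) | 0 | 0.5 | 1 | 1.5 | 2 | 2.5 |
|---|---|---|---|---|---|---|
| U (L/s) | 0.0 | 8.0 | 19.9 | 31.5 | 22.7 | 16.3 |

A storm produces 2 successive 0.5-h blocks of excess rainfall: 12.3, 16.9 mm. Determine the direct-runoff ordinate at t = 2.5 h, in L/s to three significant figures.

Q ≈ 58.4 L/s

By discrete convolution, Q_j = Σ (P_i / 10 mm) · U_{j−i}.
At t = 2.5 h (j=5): Q = (12.3/10)·16.3 + (16.9/10)·22.7 = 58.4 L/s.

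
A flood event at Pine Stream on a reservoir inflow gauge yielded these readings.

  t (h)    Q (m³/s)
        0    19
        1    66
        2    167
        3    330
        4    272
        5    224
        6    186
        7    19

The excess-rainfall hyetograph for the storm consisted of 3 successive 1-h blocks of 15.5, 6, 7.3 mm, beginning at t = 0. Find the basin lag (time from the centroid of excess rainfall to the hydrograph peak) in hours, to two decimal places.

t_L ≈ 1.78 h

Centroid of excess rainfall: t_c = Σ P_i·t̄_i / ΣP_i = 1.2153 h (block centres at 0.5, 1.5, 2.5 h).
Hydrograph peak occurs at t = 3 h, so basin lag t_L = 3 − 1.2153 = 1.78 h.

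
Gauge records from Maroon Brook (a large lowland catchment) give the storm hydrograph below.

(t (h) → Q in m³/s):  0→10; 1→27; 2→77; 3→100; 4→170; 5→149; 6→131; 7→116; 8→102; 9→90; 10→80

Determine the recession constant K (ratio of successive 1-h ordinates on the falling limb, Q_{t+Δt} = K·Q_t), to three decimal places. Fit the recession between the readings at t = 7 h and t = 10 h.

K ≈ 0.884

Using the recession-limb readings at t = 7 h and t = 10 h: Q falls from 116 to 80 m³/s over 3 intervals.
K = (Q₂/Q₁)^(1/3) = (80/116)^(1/3) = 0.884.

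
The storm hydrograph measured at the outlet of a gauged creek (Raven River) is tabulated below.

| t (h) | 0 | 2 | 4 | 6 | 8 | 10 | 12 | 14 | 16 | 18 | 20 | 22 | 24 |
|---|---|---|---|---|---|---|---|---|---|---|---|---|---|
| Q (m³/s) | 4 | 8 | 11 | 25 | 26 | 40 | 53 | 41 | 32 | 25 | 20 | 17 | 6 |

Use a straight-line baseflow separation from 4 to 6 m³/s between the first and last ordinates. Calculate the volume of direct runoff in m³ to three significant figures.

Direct-runoff ordinates (Q − Q_b): 0.00, 3.83, 6.67, 20.50, 21.33, 35.17, 48.00, 35.83, 26.67, 19.50, 14.33, 11.17, 0.00 m³/s.
ΣQ_DR = 243.0 m³/s.
With Δt = 2 h = 7200 s, V = ΣQ_DR · Δt = 243.0 × 7200 = 1.75 × 10^6 m³.

V ≈ 1.75 × 10^6 m³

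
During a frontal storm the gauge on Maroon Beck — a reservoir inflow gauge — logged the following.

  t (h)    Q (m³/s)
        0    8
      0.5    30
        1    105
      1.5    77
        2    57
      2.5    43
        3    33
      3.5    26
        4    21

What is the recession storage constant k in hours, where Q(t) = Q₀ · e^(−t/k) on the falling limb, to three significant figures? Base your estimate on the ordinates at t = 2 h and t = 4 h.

k ≈ 2.00 h

On the falling limb, Q drops from 57 to 21 m³/s between t = 2 h and t = 4 h (Δt = 2 h).
k = −Δt / ln(Q₂/Q₁) = −2 / ln(21/57) = 2.00 h.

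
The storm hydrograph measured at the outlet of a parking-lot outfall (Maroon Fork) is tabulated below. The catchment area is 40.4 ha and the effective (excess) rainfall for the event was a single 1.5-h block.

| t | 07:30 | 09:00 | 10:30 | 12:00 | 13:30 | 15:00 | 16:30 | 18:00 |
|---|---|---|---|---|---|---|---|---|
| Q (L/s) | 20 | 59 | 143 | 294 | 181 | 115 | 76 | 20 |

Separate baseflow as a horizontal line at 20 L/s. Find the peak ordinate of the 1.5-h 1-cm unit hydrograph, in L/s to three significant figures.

Direct runoff: 0.0, 39.0, 123.0, 274.0, 161.0, 95.0, 56.0, 0.0 L/s; ΣQ_DR = 748.0 L/s, peak = 274.0 L/s.
Runoff depth d = ΣQ_DR·Δt / A = 748.0 × 5400 / (40.4 ha) = 9.998 mm.
The 1-cm UH is the DRH scaled by (10 mm)/d, so U_p = 274.0 × 10/9.998 = 274 L/s.

U_p ≈ 274 L/s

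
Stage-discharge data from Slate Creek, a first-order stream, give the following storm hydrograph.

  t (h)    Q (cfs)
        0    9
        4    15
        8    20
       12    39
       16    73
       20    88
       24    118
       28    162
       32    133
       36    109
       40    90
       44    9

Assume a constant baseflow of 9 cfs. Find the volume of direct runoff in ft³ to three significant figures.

Direct-runoff ordinates (Q − Q_b): 0.0, 6.0, 11.0, 30.0, 64.0, 79.0, 109.0, 153.0, 124.0, 100.0, 81.0, 0.0 cfs.
ΣQ_DR = 757.0 cfs.
With Δt = 4 h = 14400 s, V = ΣQ_DR · Δt = 757.0 × 14400 = 1.09 × 10^7 ft³.

V ≈ 1.09 × 10^7 ft³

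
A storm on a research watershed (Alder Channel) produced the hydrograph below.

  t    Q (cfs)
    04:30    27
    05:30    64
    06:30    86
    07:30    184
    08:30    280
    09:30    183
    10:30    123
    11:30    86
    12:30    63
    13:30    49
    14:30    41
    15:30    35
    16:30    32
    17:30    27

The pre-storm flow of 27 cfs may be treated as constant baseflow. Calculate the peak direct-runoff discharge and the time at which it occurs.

Q_p = 253.0 cfs at t = 08:30

Subtracting baseflow gives direct-runoff ordinates: 0.0, 37.0, 59.0, 157.0, 253.0, 156.0, 96.0, 59.0, 36.0, 22.0, 14.0, 8.0, 5.0, 0.0 cfs.
The maximum is 253.0 cfs, occurring at the reading for t = 08:30.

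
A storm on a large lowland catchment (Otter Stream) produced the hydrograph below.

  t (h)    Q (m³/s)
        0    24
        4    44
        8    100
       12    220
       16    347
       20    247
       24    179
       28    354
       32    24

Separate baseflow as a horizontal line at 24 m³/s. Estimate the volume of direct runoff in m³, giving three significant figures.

Direct-runoff ordinates (Q − Q_b): 0.0, 20.0, 76.0, 196.0, 323.0, 223.0, 155.0, 330.0, 0.0 m³/s.
ΣQ_DR = 1323 m³/s.
With Δt = 4 h = 14400 s, V = ΣQ_DR · Δt = 1323 × 14400 = 1.91 × 10^7 m³.

V ≈ 1.91 × 10^7 m³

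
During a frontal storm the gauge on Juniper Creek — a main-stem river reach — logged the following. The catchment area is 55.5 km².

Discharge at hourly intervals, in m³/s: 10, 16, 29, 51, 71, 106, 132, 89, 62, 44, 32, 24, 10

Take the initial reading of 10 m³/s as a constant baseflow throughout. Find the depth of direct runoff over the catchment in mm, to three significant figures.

d ≈ 35.4 mm

Direct runoff: 0.0, 6.0, 19.0, 41.0, 61.0, 96.0, 122.0, 79.0, 52.0, 34.0, 22.0, 14.0, 0.0 m³/s; ΣQ_DR = 546.0 m³/s.
V = ΣQ_DR · Δt = 546.0 × 3600 s = 1.966 × 10^6 m³.
Over A = 55.5 km², depth = V / A = 35.4 mm.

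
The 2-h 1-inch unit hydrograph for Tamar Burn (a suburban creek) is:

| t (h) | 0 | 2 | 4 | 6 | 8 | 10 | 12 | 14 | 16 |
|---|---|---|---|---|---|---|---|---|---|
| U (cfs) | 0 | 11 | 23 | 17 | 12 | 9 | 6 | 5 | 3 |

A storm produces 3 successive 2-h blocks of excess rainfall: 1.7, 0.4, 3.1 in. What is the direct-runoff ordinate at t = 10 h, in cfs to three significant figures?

Q ≈ 72.8 cfs

By discrete convolution, Q_j = Σ (P_i / 1 in) · U_{j−i}.
At t = 10 h (j=5): Q = (1.7/1)·9 + (0.4/1)·12 + (3.1/1)·17 = 72.8 cfs.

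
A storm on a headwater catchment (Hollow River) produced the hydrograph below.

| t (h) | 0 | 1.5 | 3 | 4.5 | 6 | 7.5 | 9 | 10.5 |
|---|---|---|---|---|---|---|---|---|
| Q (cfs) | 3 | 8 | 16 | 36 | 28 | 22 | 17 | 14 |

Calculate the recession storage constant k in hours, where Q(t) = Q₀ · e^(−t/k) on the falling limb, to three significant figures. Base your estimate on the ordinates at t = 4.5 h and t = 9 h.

k ≈ 6.00 h

On the falling limb, Q drops from 36 to 17 cfs between t = 4.5 h and t = 9 h (Δt = 4.5 h).
k = −Δt / ln(Q₂/Q₁) = −4.5 / ln(17/36) = 6.00 h.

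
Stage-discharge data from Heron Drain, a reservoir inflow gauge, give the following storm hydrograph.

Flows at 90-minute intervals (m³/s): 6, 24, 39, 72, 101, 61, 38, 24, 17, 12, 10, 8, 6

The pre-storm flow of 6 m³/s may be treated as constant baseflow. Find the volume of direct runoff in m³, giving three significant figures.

Direct-runoff ordinates (Q − Q_b): 0.0, 18.0, 33.0, 66.0, 95.0, 55.0, 32.0, 18.0, 11.0, 6.0, 4.0, 2.0, 0.0 m³/s.
ΣQ_DR = 340.0 m³/s.
With Δt = 1.5 h = 5400 s, V = ΣQ_DR · Δt = 340.0 × 5400 = 1.84 × 10^6 m³.

V ≈ 1.84 × 10^6 m³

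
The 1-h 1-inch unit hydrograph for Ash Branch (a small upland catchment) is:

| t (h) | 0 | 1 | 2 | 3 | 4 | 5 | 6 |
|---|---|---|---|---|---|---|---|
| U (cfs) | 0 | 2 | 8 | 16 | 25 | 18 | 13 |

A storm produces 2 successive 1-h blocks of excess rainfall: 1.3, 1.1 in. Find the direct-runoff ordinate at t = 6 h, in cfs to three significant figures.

Q ≈ 36.7 cfs

By discrete convolution, Q_j = Σ (P_i / 1 in) · U_{j−i}.
At t = 6 h (j=6): Q = (1.3/1)·13 + (1.1/1)·18 = 36.7 cfs.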